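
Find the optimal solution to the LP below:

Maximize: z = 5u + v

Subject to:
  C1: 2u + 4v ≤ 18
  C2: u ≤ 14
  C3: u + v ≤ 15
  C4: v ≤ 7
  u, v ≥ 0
u = 9, v = 0, z = 45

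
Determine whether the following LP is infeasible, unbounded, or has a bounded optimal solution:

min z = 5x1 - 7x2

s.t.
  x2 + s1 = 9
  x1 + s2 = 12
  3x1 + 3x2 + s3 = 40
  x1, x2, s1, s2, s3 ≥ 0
The point (0, 9) satisfies every constraint, so the LP is feasible; the constraints give x1 ≤ 12 and x2 ≤ 9, which with x1, x2 ≥ 0 keep the feasible region inside a bounded box. A feasible, bounded LP attains a finite optimum at a vertex.

Evaluating z = 5x1 - 7x2 at each vertex:
  (0, 0): z = 0
  (12, 0): z = 60
  (12, 1.333): z = 50.67
  (4.333, 9): z = -41.33
  (0, 9): z = -63

Feasible with finite optimum z* = -63 at (0, 9).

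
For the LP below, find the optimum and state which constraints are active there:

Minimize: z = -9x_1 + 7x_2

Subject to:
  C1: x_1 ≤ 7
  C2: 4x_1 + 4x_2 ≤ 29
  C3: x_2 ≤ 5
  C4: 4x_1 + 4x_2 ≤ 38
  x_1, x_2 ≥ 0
Optimal: x_1 = 7, x_2 = 0
Binding: C1, x_2 ≥ 0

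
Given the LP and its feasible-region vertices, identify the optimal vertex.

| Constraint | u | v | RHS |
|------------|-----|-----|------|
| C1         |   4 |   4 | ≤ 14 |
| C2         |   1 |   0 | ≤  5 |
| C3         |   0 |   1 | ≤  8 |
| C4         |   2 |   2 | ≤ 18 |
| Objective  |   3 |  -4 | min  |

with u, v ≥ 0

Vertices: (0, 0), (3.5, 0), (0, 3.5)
(0, 3.5) with z = -14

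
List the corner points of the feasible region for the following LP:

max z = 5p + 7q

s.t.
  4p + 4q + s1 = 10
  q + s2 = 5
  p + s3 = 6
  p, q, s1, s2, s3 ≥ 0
Each vertex is the intersection of two constraint boundaries that also satisfies all remaining constraints:
  p = 0 and q = 0 → (0, 0)
  4p + 4q = 10 and q = 0 → (2.5, 0)
  4p + 4q = 10 and p = 0 → (0, 2.5)

Vertices: (0, 0), (2.5, 0), (0, 2.5)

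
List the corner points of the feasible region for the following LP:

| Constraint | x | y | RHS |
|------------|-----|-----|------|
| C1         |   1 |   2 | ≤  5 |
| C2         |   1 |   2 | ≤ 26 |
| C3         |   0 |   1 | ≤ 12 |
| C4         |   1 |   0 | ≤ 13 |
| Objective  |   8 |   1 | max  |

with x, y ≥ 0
Each vertex is the intersection of two constraint boundaries that also satisfies all remaining constraints:
  x = 0 and y = 0 → (0, 0)
  x + 2y = 5 and y = 0 → (5, 0)
  x + 2y = 5 and x = 0 → (0, 2.5)

Vertices: (0, 0), (5, 0), (0, 2.5)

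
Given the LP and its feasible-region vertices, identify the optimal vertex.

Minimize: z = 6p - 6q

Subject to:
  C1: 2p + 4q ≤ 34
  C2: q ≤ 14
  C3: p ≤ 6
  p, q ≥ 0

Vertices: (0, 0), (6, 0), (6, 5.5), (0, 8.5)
Evaluating z = 6p - 6q at each vertex:
  (0, 0): z = 0
  (6, 0): z = 36
  (6, 5.5): z = 3
  (0, 8.5): z = -51

The smallest value is z = -51, attained at (0, 8.5).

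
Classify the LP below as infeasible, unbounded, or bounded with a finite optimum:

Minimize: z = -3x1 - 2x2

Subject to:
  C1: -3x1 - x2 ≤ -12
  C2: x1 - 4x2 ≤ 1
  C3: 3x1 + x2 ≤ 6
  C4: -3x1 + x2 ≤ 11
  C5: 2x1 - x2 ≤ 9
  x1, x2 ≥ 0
C3 requires 3x1 + x2 ≤ 6, while C1 (-3x1 - x2 ≤ -12) is equivalent to 3x1 + x2 ≥ 12. Together they would need 12 ≤ 3x1 + x2 ≤ 6, which is impossible since 12 > 6. No point satisfies all constraints.

Infeasible: no point satisfies all constraints simultaneously.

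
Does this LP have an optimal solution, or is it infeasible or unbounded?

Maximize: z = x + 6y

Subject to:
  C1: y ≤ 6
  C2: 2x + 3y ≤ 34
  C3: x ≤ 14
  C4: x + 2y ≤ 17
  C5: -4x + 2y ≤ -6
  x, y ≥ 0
The point (5, 6) satisfies every constraint, so the LP is feasible; the constraints give x ≤ 14 and y ≤ 6, which with x, y ≥ 0 keep the feasible region inside a bounded box. A feasible, bounded LP attains a finite optimum at a vertex.

The LP has an optimal solution: (5, 6) with z = 41.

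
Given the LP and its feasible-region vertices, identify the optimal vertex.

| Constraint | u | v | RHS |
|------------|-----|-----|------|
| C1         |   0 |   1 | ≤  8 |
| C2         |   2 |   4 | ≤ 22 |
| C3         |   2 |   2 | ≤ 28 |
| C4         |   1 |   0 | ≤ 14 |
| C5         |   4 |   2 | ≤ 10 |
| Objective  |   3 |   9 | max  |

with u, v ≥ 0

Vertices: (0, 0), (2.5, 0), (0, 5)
Evaluating z = 3u + 9v at each vertex:
  (0, 0): z = 0
  (2.5, 0): z = 7.5
  (0, 5): z = 45

The largest value is z = 45, attained at (0, 5).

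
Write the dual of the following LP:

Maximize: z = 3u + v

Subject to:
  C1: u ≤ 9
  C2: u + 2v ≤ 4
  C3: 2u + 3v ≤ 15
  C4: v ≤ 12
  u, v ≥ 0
Minimize: z = 9y1 + 4y2 + 15y3 + 12y4

Subject to:
  C1: -y1 - y2 - 2y3 ≤ -3
  C2: -2y2 - 3y3 - y4 ≤ -1
  y1, y2, y3, y4 ≥ 0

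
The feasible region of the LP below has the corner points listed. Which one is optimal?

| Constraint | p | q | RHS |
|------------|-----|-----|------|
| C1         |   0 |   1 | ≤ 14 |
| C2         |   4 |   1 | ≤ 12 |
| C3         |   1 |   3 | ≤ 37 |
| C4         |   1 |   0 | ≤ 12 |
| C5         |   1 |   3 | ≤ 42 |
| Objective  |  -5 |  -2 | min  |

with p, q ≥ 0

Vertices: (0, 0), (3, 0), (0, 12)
Evaluating z = -5p - 2q at each vertex:
  (0, 0): z = 0
  (3, 0): z = -15
  (0, 12): z = -24

The smallest value is z = -24, attained at (0, 12).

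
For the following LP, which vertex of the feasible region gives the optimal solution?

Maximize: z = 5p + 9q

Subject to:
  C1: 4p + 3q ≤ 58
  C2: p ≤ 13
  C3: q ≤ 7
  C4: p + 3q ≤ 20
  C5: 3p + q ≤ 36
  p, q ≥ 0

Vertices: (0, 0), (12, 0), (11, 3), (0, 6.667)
(11, 3) with z = 82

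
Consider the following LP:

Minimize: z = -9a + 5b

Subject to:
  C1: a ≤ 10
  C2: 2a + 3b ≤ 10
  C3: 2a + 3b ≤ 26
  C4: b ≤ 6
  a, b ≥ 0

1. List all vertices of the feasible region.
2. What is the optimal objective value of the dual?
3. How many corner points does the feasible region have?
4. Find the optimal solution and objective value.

1. (0, 0), (5, 0), (0, 3.333)
2. -45 (by strong duality, equal to the primal optimum)
3. 3
4. a = 5, b = 0, z = -45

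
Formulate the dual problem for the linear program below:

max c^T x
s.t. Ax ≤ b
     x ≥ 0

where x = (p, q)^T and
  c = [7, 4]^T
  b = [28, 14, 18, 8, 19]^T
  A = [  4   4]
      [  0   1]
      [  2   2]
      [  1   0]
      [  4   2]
Minimize: z = 28y1 + 14y2 + 18y3 + 8y4 + 19y5

Subject to:
  C1: -4y1 - 2y3 - y4 - 4y5 ≤ -7
  C2: -4y1 - y2 - 2y3 - 2y5 ≤ -4
  y1, y2, y3, y4, y5 ≥ 0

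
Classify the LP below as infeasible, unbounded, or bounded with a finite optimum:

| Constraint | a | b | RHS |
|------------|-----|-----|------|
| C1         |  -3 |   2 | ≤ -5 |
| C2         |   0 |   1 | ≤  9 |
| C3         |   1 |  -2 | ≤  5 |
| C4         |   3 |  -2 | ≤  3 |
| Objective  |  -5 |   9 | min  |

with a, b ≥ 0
C4 requires 3a - 2b ≤ 3, while C1 (-3a + 2b ≤ -5) is equivalent to 3a - 2b ≥ 5. Together they would need 5 ≤ 3a - 2b ≤ 3, which is impossible since 5 > 3. No point satisfies all constraints.

Infeasible: no point satisfies all constraints simultaneously.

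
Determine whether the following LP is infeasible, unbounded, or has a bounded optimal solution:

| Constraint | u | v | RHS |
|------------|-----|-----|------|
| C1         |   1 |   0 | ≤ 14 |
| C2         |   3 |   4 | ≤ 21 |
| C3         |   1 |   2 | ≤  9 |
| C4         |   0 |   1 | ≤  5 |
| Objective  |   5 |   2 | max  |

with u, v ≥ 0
The point (7, 0) satisfies every constraint, so the LP is feasible; the constraints give u ≤ 14 and v ≤ 5, which with u, v ≥ 0 keep the feasible region inside a bounded box. A feasible, bounded LP attains a finite optimum at a vertex.

The LP has an optimal solution: (7, 0) with z = 35.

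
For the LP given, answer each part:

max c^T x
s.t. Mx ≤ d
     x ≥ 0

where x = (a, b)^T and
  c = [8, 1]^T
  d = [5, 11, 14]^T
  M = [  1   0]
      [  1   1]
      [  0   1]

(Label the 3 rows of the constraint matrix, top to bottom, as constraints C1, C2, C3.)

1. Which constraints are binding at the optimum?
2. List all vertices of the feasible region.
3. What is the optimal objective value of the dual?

1. C1, C2
2. (0, 0), (5, 0), (5, 6), (0, 11)
3. 46 (by strong duality, equal to the primal optimum)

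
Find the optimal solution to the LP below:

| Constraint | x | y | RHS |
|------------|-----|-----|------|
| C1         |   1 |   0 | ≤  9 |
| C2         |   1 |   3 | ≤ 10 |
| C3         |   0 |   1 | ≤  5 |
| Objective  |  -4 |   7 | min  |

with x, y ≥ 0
Each vertex is the intersection of two constraint boundaries that also satisfies all remaining constraints:
  x = 0 and y = 0 → (0, 0)
  x = 9 and y = 0 → (9, 0)
  x = 9 and x + 3y = 10 → (9, 0.3333)
  x + 3y = 10 and x = 0 → (0, 3.333)

Evaluating z = -4x + 7y at each vertex:
  (0, 0): z = 0
  (9, 0): z = -36
  (9, 0.3333): z = -33.67
  (0, 3.333): z = 23.33

The minimum is at (9, 0) with z = -36.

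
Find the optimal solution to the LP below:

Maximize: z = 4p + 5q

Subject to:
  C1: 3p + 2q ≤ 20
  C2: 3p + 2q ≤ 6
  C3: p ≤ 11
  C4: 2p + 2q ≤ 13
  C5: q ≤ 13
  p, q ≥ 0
p = 0, q = 3, z = 15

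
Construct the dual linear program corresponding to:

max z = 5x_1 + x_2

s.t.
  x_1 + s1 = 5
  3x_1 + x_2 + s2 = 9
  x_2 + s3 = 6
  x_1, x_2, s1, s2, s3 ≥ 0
Minimize: z = 5y1 + 9y2 + 6y3

Subject to:
  C1: -y1 - 3y2 ≤ -5
  C2: -y2 - y3 ≤ -1
  y1, y2, y3 ≥ 0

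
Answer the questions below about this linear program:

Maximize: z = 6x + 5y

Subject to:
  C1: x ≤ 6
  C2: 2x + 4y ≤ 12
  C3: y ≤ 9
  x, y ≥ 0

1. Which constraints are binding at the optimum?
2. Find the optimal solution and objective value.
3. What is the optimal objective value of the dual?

1. C1, C2, y ≥ 0
2. x = 6, y = 0, z = 36
3. 36 (by strong duality, equal to the primal optimum)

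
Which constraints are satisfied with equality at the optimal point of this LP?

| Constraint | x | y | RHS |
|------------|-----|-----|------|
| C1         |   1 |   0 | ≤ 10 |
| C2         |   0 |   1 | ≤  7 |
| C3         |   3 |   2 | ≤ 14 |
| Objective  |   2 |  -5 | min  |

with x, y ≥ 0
Optimal: x = 0, y = 7
Binding: C2, C3, x ≥ 0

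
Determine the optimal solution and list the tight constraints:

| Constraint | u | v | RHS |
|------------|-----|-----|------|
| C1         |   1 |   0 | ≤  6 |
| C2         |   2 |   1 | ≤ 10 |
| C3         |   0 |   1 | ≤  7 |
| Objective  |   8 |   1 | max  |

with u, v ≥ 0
Optimal: u = 5, v = 0
Binding: C2, v ≥ 0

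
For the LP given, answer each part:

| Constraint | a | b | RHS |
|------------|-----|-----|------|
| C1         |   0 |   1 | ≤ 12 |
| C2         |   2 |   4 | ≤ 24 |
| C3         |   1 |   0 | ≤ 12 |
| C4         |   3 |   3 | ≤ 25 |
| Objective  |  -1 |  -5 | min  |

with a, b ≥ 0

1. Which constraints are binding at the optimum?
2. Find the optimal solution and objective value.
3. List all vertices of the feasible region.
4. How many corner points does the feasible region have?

1. C2, a ≥ 0
2. a = 0, b = 6, z = -30
3. (0, 0), (8.333, 0), (4.667, 3.667), (0, 6)
4. 4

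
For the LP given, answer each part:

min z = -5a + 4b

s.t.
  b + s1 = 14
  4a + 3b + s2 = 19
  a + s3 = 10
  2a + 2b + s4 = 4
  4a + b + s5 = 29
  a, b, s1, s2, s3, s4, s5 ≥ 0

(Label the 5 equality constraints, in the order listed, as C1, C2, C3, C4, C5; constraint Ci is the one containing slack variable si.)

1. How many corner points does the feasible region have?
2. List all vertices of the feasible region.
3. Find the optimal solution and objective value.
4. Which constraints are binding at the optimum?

1. 3
2. (0, 0), (2, 0), (0, 2)
3. a = 2, b = 0, z = -10
4. C4, b ≥ 0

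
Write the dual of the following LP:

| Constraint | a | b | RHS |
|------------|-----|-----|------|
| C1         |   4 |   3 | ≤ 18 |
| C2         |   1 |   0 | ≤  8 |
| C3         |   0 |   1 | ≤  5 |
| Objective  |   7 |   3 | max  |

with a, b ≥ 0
Minimize: z = 18y1 + 8y2 + 5y3

Subject to:
  C1: -4y1 - y2 ≤ -7
  C2: -3y1 - y3 ≤ -3
  y1, y2, y3 ≥ 0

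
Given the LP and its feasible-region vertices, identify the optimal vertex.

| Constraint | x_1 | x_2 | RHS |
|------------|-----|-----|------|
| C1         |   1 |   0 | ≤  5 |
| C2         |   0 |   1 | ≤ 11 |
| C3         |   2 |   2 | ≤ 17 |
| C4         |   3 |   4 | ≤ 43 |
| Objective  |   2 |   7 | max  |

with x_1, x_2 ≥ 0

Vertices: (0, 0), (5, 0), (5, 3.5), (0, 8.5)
Evaluating z = 2x_1 + 7x_2 at each vertex:
  (0, 0): z = 0
  (5, 0): z = 10
  (5, 3.5): z = 34.5
  (0, 8.5): z = 59.5

The largest value is z = 59.5, attained at (0, 8.5).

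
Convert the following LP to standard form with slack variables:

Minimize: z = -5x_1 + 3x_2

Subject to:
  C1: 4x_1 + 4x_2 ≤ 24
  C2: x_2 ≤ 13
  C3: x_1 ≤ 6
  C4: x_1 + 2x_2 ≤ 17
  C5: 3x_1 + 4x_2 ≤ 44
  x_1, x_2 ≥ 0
min z = -5x_1 + 3x_2

s.t.
  4x_1 + 4x_2 + s1 = 24
  x_2 + s2 = 13
  x_1 + s3 = 6
  x_1 + 2x_2 + s4 = 17
  3x_1 + 4x_2 + s5 = 44
  x_1, x_2, s1, s2, s3, s4, s5 ≥ 0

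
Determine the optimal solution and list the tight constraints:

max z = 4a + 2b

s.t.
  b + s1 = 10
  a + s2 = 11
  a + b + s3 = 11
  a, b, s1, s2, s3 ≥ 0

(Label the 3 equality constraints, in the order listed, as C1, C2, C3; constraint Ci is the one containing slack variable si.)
Optimal: a = 11, b = 0
Slack at optimum:
  C1: slack = 10
  C2: slack = 0 (binding)
  C3: slack = 0 (binding)
  a ≥ 0: a = 11
  b ≥ 0: b = 0 (binding)
Binding constraints: C2, C3, b ≥ 0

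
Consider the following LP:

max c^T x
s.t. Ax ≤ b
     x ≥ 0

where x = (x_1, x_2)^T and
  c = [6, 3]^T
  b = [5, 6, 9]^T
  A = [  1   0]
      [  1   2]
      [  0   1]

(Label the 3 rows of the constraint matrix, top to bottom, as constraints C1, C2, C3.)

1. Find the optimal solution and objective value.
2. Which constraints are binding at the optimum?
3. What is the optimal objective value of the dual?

1. x_1 = 5, x_2 = 0.5, z = 31.5
2. C1, C2
3. 31.5 (by strong duality, equal to the primal optimum)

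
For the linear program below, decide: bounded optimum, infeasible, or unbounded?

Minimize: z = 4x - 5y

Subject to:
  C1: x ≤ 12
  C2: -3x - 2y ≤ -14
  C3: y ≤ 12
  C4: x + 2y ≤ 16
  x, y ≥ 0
The point (0, 8) satisfies every constraint, so the LP is feasible; the constraints give x ≤ 12 and y ≤ 12, which with x, y ≥ 0 keep the feasible region inside a bounded box. A feasible, bounded LP attains a finite optimum at a vertex.

Bounded optimum: z* = -40 at (0, 8).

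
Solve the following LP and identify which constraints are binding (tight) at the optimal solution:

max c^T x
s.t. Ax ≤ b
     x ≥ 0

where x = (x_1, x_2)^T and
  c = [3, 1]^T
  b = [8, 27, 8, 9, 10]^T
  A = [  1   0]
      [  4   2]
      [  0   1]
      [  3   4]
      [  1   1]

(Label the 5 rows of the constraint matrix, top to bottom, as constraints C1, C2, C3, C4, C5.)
Optimal: x_1 = 3, x_2 = 0
Slack at optimum:
  C1: slack = 5
  C2: slack = 15
  C3: slack = 8
  C4: slack = 0 (binding)
  C5: slack = 7
  x_1 ≥ 0: x_1 = 3
  x_2 ≥ 0: x_2 = 0 (binding)
Binding constraints: C4, x_2 ≥ 0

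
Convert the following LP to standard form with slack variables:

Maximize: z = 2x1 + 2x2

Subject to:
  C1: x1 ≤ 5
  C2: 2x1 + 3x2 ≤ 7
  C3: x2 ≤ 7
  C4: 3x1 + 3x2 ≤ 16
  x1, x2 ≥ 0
max z = 2x1 + 2x2

s.t.
  x1 + s1 = 5
  2x1 + 3x2 + s2 = 7
  x2 + s3 = 7
  3x1 + 3x2 + s4 = 16
  x1, x2, s1, s2, s3, s4 ≥ 0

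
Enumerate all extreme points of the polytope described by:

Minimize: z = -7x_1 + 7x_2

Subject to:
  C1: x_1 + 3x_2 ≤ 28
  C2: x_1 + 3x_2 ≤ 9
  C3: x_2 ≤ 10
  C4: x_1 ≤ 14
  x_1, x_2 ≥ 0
Each vertex is the intersection of two constraint boundaries that also satisfies all remaining constraints:
  x_1 = 0 and x_2 = 0 → (0, 0)
  x_1 + 3x_2 = 9 and x_2 = 0 → (9, 0)
  x_1 + 3x_2 = 9 and x_1 = 0 → (0, 3)

Vertices: (0, 0), (9, 0), (0, 3)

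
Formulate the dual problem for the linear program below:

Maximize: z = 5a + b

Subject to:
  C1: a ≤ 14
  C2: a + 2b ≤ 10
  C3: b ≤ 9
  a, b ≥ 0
Minimize: z = 14y1 + 10y2 + 9y3

Subject to:
  C1: -y1 - y2 ≤ -5
  C2: -2y2 - y3 ≤ -1
  y1, y2, y3 ≥ 0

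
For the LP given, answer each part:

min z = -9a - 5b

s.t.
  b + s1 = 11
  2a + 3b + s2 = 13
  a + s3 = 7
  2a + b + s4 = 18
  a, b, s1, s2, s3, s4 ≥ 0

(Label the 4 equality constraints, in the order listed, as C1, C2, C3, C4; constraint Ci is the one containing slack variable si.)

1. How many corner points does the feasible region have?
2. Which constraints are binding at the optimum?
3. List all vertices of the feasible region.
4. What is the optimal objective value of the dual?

1. 3
2. C2, b ≥ 0
3. (0, 0), (6.5, 0), (0, 4.333)
4. -58.5 (by strong duality, equal to the primal optimum)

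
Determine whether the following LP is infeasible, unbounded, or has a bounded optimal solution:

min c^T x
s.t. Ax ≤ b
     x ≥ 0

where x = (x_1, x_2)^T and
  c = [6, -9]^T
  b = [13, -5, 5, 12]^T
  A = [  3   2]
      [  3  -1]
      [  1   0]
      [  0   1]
The point (0, 6.5) satisfies every constraint, so the LP is feasible; the constraints give x_1 ≤ 5 and x_2 ≤ 12, which with x_1, x_2 ≥ 0 keep the feasible region inside a bounded box. A feasible, bounded LP attains a finite optimum at a vertex.

The LP has an optimal solution: (0, 6.5) with z = -58.5.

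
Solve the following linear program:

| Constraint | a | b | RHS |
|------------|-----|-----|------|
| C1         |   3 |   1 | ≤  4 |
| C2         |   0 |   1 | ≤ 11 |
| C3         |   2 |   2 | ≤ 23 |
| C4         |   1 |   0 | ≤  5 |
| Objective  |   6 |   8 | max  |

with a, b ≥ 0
Each vertex is the intersection of two constraint boundaries that also satisfies all remaining constraints:
  a = 0 and b = 0 → (0, 0)
  3a + b = 4 and b = 0 → (1.333, 0)
  3a + b = 4 and a = 0 → (0, 4)

Evaluating z = 6a + 8b at each vertex:
  (0, 0): z = 0
  (1.333, 0): z = 8
  (0, 4): z = 32

The maximum is at (0, 4) with z = 32.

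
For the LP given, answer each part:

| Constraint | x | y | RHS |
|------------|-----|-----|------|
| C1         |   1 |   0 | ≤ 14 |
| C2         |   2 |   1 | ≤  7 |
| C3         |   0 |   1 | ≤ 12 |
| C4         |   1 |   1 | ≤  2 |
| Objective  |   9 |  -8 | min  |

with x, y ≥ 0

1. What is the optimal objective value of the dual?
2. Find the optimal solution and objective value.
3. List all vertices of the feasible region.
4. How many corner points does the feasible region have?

1. -16 (by strong duality, equal to the primal optimum)
2. x = 0, y = 2, z = -16
3. (0, 0), (2, 0), (0, 2)
4. 3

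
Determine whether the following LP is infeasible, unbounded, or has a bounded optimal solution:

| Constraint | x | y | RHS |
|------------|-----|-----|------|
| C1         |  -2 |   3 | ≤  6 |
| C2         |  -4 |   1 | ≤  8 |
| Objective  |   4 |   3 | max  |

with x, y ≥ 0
Feasible point: (0, 0) satisfies every constraint, so the LP is feasible.
Direction d = (1, 0): for each constraint row a, a·d ≤ 0 —
  (-2)(1) + (3)(0) = -2 ≤ 0
  (-4)(1) + (1)(0) = -4 ≤ 0
and d ≥ 0, so (0, 0) + t·d stays feasible for every t ≥ 0. Along this ray z = 4x + 3y changes by 4 per unit t, so z → +∞.

Unbounded — the objective can increase without bound over the feasible region.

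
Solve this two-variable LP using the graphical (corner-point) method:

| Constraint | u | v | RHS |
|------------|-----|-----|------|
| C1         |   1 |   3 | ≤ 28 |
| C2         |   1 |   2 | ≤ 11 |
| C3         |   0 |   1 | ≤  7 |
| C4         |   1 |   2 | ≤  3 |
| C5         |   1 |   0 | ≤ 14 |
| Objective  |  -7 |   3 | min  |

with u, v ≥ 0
u = 3, v = 0, z = -21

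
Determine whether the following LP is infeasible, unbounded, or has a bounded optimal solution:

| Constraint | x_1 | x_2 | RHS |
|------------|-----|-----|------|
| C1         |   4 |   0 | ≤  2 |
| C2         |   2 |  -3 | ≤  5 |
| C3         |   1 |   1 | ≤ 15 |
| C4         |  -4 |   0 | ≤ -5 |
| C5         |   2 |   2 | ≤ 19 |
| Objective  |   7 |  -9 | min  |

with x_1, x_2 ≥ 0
C1 requires 4x_1 ≤ 2, while C4 (-4x_1 ≤ -5) is equivalent to 4x_1 ≥ 5. Together they would need 5 ≤ 4x_1 ≤ 2, which is impossible since 5 > 2. No point satisfies all constraints.

The feasible region is empty; the LP is infeasible.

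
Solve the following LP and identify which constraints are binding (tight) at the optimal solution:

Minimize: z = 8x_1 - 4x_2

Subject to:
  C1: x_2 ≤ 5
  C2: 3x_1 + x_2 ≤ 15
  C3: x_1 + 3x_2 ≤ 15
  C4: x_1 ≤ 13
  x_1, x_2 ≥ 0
Optimal: x_1 = 0, x_2 = 5
Slack at optimum:
  C1: slack = 0 (binding)
  C2: slack = 10
  C3: slack = 0 (binding)
  C4: slack = 13
  x_1 ≥ 0: x_1 = 0 (binding)
  x_2 ≥ 0: x_2 = 5
Binding constraints: C1, C3, x_1 ≥ 0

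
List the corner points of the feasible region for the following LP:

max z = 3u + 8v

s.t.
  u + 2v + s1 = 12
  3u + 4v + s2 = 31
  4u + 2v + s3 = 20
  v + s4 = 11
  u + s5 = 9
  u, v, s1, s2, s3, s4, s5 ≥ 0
Each vertex is the intersection of two constraint boundaries that also satisfies all remaining constraints:
  u = 0 and v = 0 → (0, 0)
  4u + 2v = 20 and v = 0 → (5, 0)
  u + 2v = 12 and 4u + 2v = 20 → (2.667, 4.667)
  u + 2v = 12 and u = 0 → (0, 6)

Vertices: (0, 0), (5, 0), (2.667, 4.667), (0, 6)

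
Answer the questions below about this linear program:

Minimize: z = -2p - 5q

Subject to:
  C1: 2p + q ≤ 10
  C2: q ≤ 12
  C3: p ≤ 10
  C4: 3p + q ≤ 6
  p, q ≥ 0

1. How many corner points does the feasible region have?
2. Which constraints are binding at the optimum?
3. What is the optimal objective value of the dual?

1. 3
2. C4, p ≥ 0
3. -30 (by strong duality, equal to the primal optimum)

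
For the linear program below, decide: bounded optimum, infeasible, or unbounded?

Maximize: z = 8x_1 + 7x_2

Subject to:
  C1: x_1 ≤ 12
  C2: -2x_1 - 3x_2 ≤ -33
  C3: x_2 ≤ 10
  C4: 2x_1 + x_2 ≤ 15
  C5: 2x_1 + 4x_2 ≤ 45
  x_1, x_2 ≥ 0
The point (2.5, 10) satisfies every constraint, so the LP is feasible; the constraints give x_1 ≤ 12 and x_2 ≤ 10, which with x_1, x_2 ≥ 0 keep the feasible region inside a bounded box. A feasible, bounded LP attains a finite optimum at a vertex.

Feasible with finite optimum z* = 90 at (2.5, 10).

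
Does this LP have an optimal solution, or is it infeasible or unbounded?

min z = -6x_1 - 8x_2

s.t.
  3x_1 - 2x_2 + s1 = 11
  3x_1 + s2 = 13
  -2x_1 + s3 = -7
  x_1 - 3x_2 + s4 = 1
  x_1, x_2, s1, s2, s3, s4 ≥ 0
Feasible point: (4, 1) satisfies every constraint, so the LP is feasible.
Direction d = (0, 1): for each constraint row a, a·d ≤ 0 —
  (3)(0) + (-2)(1) = -2 ≤ 0
  (3)(0) + (0)(1) = 0 ≤ 0
  (-2)(0) + (0)(1) = 0 ≤ 0
  (1)(0) + (-3)(1) = -3 ≤ 0
and d ≥ 0, so (4, 1) + t·d stays feasible for every t ≥ 0. Along this ray z = -6x_1 - 8x_2 changes by -8 per unit t, so z → −∞.

Unbounded: there is a feasible ray along which z → −∞.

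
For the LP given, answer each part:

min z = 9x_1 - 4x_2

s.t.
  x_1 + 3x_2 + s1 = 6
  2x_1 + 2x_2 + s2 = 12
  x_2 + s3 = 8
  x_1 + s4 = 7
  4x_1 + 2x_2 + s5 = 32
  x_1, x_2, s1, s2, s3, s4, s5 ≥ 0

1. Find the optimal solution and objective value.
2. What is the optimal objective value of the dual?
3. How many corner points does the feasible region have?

1. x_1 = 0, x_2 = 2, z = -8
2. -8 (by strong duality, equal to the primal optimum)
3. 3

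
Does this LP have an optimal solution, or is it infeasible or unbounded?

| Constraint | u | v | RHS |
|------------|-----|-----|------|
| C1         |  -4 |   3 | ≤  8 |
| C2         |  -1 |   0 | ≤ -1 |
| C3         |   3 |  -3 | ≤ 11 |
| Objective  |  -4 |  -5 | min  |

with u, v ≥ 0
Feasible point: (1, 0) satisfies every constraint, so the LP is feasible.
Direction d = (1, 1): for each constraint row a, a·d ≤ 0 —
  (-4)(1) + (3)(1) = -1 ≤ 0
  (-1)(1) + (0)(1) = -1 ≤ 0
  (3)(1) + (-3)(1) = 0 ≤ 0
and d ≥ 0, so (1, 0) + t·d stays feasible for every t ≥ 0. Along this ray z = -4u - 5v changes by -9 per unit t, so z → −∞.

Unbounded — the objective can decrease without bound over the feasible region.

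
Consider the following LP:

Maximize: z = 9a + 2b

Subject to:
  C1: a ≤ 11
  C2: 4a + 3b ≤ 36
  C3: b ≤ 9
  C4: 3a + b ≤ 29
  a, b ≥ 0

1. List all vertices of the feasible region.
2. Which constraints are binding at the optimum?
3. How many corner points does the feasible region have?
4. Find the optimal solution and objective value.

1. (0, 0), (9, 0), (2.25, 9), (0, 9)
2. C2, b ≥ 0
3. 4
4. a = 9, b = 0, z = 81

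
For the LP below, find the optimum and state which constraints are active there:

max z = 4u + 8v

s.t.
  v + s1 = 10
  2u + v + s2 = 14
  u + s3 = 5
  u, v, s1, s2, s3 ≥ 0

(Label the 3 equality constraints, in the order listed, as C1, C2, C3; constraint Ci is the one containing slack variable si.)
Optimal: u = 2, v = 10
Slack at optimum:
  C1: slack = 0 (binding)
  C2: slack = 0 (binding)
  C3: slack = 3
  u ≥ 0: u = 2
  v ≥ 0: v = 10
Binding constraints: C1, C2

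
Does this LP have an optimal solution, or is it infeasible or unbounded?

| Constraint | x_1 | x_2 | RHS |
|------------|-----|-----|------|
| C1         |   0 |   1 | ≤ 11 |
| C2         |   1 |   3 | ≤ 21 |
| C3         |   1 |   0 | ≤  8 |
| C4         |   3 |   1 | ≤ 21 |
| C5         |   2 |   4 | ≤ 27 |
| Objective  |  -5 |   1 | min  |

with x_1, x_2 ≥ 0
The point (7, 0) satisfies every constraint, so the LP is feasible; the constraints give x_1 ≤ 8 and x_2 ≤ 11, which with x_1, x_2 ≥ 0 keep the feasible region inside a bounded box. A feasible, bounded LP attains a finite optimum at a vertex.

Evaluating z = -5x_1 + x_2 at each vertex:
  (0, 0): z = 0
  (7, 0): z = -35
  (5.7, 3.9): z = -24.6
  (0, 6.75): z = 6.75

The LP has an optimal solution: (7, 0) with z = -35.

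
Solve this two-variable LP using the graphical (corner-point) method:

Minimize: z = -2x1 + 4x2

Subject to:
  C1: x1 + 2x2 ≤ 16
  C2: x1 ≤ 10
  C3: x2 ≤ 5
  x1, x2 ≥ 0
x1 = 10, x2 = 0, z = -20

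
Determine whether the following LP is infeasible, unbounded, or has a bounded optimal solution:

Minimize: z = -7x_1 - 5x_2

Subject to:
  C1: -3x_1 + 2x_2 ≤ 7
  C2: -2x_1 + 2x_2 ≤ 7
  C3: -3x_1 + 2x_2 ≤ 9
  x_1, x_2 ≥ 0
Feasible point: (0, 0) satisfies every constraint, so the LP is feasible.
Direction d = (1, 0): for each constraint row a, a·d ≤ 0 —
  (-3)(1) + (2)(0) = -3 ≤ 0
  (-2)(1) + (2)(0) = -2 ≤ 0
  (-3)(1) + (2)(0) = -3 ≤ 0
and d ≥ 0, so (0, 0) + t·d stays feasible for every t ≥ 0. Along this ray z = -7x_1 - 5x_2 changes by -7 per unit t, so z → −∞.

The LP is unbounded; z can be made arbitrarily small.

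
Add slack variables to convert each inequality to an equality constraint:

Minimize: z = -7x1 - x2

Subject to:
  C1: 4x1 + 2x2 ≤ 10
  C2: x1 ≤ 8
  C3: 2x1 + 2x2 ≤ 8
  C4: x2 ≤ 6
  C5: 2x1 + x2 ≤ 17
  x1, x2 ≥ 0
min z = -7x1 - x2

s.t.
  4x1 + 2x2 + s1 = 10
  x1 + s2 = 8
  2x1 + 2x2 + s3 = 8
  x2 + s4 = 6
  2x1 + x2 + s5 = 17
  x1, x2, s1, s2, s3, s4, s5 ≥ 0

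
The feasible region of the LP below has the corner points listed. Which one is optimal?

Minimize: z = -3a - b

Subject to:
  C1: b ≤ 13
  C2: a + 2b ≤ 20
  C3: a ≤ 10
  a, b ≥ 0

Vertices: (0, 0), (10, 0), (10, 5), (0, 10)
Evaluating z = -3a - b at each vertex:
  (0, 0): z = 0
  (10, 0): z = -30
  (10, 5): z = -35
  (0, 10): z = -10

The smallest value is z = -35, attained at (10, 5).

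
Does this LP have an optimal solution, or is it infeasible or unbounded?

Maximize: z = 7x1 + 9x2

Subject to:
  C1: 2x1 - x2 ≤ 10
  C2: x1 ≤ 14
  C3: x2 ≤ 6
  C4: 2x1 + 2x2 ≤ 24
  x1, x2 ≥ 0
The point (6, 6) satisfies every constraint, so the LP is feasible; the constraints give x1 ≤ 14 and x2 ≤ 6, which with x1, x2 ≥ 0 keep the feasible region inside a bounded box. A feasible, bounded LP attains a finite optimum at a vertex.

Bounded optimum: z* = 96 at (6, 6).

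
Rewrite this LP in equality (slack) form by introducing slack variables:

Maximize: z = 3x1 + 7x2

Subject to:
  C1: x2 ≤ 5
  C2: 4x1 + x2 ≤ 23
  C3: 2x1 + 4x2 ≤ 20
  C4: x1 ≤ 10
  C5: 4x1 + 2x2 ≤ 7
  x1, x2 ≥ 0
max z = 3x1 + 7x2

s.t.
  x2 + s1 = 5
  4x1 + x2 + s2 = 23
  2x1 + 4x2 + s3 = 20
  x1 + s4 = 10
  4x1 + 2x2 + s5 = 7
  x1, x2, s1, s2, s3, s4, s5 ≥ 0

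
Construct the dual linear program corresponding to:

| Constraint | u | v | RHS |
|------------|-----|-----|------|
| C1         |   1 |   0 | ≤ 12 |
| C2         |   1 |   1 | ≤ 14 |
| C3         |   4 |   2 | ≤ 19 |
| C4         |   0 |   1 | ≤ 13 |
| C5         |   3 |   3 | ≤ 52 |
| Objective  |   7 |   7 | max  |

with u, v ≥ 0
Minimize: z = 12y1 + 14y2 + 19y3 + 13y4 + 52y5

Subject to:
  C1: -y1 - y2 - 4y3 - 3y5 ≤ -7
  C2: -y2 - 2y3 - y4 - 3y5 ≤ -7
  y1, y2, y3, y4, y5 ≥ 0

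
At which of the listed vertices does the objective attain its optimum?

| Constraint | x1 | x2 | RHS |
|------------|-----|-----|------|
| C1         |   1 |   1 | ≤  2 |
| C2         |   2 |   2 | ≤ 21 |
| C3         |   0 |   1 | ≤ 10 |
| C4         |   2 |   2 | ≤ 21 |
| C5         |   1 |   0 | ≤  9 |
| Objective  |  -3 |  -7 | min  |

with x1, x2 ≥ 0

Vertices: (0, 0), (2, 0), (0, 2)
(0, 2) with z = -14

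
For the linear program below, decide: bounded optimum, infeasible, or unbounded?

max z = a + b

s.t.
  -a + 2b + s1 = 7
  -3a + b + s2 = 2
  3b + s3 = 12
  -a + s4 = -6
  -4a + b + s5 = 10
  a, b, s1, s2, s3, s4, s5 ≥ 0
Feasible point: (6, 0) satisfies every constraint, so the LP is feasible.
Direction d = (1, 0): for each constraint row a, a·d ≤ 0 —
  (-1)(1) + (2)(0) = -1 ≤ 0
  (-3)(1) + (1)(0) = -3 ≤ 0
  (0)(1) + (3)(0) = 0 ≤ 0
  (-1)(1) + (0)(0) = -1 ≤ 0
  (-4)(1) + (1)(0) = -4 ≤ 0
and d ≥ 0, so (6, 0) + t·d stays feasible for every t ≥ 0. Along this ray z = a + b changes by 1 per unit t, so z → +∞.

The LP is unbounded; z can be made arbitrarily large.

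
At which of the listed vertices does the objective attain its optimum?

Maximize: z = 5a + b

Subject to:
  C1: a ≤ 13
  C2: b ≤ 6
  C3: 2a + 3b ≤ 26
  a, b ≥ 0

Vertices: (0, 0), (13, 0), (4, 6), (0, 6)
(13, 0) with z = 65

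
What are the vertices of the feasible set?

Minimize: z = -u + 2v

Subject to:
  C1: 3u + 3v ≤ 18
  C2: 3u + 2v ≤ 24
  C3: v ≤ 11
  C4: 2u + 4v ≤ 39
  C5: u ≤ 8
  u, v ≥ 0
Each vertex is the intersection of two constraint boundaries that also satisfies all remaining constraints:
  u = 0 and v = 0 → (0, 0)
  3u + 3v = 18 and v = 0 → (6, 0)
  3u + 3v = 18 and u = 0 → (0, 6)

Vertices: (0, 0), (6, 0), (0, 6)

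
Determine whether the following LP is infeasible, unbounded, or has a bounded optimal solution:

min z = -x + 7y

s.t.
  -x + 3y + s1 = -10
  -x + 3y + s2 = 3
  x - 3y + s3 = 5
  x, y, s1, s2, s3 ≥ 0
The row x - 3y + s3 = 5 with s3 ≥ 0 requires x - 3y ≤ 5, while the row -x + 3y + s1 = -10 with s1 ≥ 0 is equivalent to x - 3y ≥ 10. Together they would need 10 ≤ x - 3y ≤ 5, which is impossible since 10 > 5. No point satisfies all constraints.

Infeasible — the constraint set is empty.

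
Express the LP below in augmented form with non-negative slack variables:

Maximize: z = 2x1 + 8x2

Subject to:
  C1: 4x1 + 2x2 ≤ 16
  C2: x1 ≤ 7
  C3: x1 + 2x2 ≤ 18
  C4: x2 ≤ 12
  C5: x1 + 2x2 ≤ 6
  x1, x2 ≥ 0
max z = 2x1 + 8x2

s.t.
  4x1 + 2x2 + s1 = 16
  x1 + s2 = 7
  x1 + 2x2 + s3 = 18
  x2 + s4 = 12
  x1 + 2x2 + s5 = 6
  x1, x2, s1, s2, s3, s4, s5 ≥ 0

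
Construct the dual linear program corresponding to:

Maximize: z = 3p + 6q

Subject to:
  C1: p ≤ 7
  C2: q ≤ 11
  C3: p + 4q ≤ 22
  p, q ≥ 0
Minimize: z = 7y1 + 11y2 + 22y3

Subject to:
  C1: -y1 - y3 ≤ -3
  C2: -y2 - 4y3 ≤ -6
  y1, y2, y3 ≥ 0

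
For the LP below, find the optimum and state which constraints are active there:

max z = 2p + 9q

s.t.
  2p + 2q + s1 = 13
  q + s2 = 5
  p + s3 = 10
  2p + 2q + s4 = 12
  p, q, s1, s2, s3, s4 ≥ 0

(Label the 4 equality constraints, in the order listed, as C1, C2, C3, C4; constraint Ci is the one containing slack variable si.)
Optimal: p = 1, q = 5
Binding: C2, C4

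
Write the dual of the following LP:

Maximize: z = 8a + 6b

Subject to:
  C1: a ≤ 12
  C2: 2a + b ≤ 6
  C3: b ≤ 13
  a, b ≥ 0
Minimize: z = 12y1 + 6y2 + 13y3

Subject to:
  C1: -y1 - 2y2 ≤ -8
  C2: -y2 - y3 ≤ -6
  y1, y2, y3 ≥ 0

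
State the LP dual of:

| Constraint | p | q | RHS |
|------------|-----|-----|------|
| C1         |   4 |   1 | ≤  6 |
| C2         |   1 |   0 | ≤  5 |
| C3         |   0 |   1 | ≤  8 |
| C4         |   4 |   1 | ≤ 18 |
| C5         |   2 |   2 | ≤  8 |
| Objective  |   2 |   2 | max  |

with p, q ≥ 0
Minimize: z = 6y1 + 5y2 + 8y3 + 18y4 + 8y5

Subject to:
  C1: -4y1 - y2 - 4y4 - 2y5 ≤ -2
  C2: -y1 - y3 - y4 - 2y5 ≤ -2
  y1, y2, y3, y4, y5 ≥ 0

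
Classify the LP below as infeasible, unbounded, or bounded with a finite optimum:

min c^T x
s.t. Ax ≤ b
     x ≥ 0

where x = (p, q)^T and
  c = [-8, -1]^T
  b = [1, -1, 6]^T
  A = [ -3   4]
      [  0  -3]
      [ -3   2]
Feasible point: (1, 1) satisfies every constraint, so the LP is feasible.
Direction d = (1, 0): for each constraint row a, a·d ≤ 0 —
  (-3)(1) + (4)(0) = -3 ≤ 0
  (0)(1) + (-3)(0) = 0 ≤ 0
  (-3)(1) + (2)(0) = -3 ≤ 0
and d ≥ 0, so (1, 1) + t·d stays feasible for every t ≥ 0. Along this ray z = -8p - q changes by -8 per unit t, so z → −∞.

The LP is unbounded; z can be made arbitrarily small.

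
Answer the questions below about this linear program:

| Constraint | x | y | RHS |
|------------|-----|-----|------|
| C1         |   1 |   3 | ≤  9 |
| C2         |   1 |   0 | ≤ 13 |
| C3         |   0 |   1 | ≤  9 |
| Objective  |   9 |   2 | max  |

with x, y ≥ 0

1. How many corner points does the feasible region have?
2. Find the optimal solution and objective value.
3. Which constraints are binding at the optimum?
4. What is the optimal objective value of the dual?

1. 3
2. x = 9, y = 0, z = 81
3. C1, y ≥ 0
4. 81 (by strong duality, equal to the primal optimum)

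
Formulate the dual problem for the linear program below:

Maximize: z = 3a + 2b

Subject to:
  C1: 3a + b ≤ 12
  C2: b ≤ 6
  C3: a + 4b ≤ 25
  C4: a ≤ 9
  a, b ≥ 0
Minimize: z = 12y1 + 6y2 + 25y3 + 9y4

Subject to:
  C1: -3y1 - y3 - y4 ≤ -3
  C2: -y1 - y2 - 4y3 ≤ -2
  y1, y2, y3, y4 ≥ 0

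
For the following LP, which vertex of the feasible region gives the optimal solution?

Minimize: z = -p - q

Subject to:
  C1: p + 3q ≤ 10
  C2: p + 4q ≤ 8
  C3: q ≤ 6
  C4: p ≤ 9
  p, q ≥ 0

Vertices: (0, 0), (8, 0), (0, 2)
Evaluating z = -p - q at each vertex:
  (0, 0): z = 0
  (8, 0): z = -8
  (0, 2): z = -2

The smallest value is z = -8, attained at (8, 0).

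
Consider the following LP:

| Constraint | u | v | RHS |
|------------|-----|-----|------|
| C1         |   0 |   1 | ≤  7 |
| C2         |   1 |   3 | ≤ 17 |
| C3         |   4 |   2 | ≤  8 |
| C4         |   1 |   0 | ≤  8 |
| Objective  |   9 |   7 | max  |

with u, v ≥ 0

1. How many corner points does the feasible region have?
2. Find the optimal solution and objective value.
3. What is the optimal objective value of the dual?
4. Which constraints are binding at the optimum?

1. 3
2. u = 0, v = 4, z = 28
3. 28 (by strong duality, equal to the primal optimum)
4. C3, u ≥ 0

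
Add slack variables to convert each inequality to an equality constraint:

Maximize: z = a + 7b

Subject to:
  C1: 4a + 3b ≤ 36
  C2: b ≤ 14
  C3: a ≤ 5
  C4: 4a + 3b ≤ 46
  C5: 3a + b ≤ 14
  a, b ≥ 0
max z = a + 7b

s.t.
  4a + 3b + s1 = 36
  b + s2 = 14
  a + s3 = 5
  4a + 3b + s4 = 46
  3a + b + s5 = 14
  a, b, s1, s2, s3, s4, s5 ≥ 0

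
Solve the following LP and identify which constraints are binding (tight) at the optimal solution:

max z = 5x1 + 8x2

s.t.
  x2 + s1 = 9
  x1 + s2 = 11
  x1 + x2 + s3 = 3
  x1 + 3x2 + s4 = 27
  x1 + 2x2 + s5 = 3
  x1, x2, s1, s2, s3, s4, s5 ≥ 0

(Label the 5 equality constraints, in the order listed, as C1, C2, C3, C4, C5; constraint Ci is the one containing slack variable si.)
Optimal: x1 = 3, x2 = 0
Binding: C3, C5, x2 ≥ 0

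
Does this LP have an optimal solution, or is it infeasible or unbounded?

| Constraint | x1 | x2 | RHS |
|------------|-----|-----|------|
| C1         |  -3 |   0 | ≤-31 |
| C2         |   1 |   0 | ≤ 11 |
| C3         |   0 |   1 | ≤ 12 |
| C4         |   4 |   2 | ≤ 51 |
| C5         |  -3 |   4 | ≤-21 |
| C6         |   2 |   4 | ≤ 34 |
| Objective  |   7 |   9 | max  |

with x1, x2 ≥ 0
The point (11, 3) satisfies every constraint, so the LP is feasible; the constraints give x1 ≤ 11 and x2 ≤ 12, which with x1, x2 ≥ 0 keep the feasible region inside a bounded box. A feasible, bounded LP attains a finite optimum at a vertex.

Evaluating z = 7x1 + 9x2 at each vertex:
  (10.33, 0): z = 72.33
  (11, 0): z = 77
  (11, 3): z = 104
  (10.33, 2.5): z = 94.83

Feasible with finite optimum z* = 104 at (11, 3).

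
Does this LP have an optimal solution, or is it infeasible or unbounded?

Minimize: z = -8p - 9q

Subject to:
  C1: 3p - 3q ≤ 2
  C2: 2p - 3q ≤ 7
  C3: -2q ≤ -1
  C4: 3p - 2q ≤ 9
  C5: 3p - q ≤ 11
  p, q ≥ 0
Feasible point: (0, 1) satisfies every constraint, so the LP is feasible.
Direction d = (0, 1): for each constraint row a, a·d ≤ 0 —
  (3)(0) + (-3)(1) = -3 ≤ 0
  (2)(0) + (-3)(1) = -3 ≤ 0
  (0)(0) + (-2)(1) = -2 ≤ 0
  (3)(0) + (-2)(1) = -2 ≤ 0
  (3)(0) + (-1)(1) = -1 ≤ 0
and d ≥ 0, so (0, 1) + t·d stays feasible for every t ≥ 0. Along this ray z = -8p - 9q changes by -9 per unit t, so z → −∞.

Unbounded — the objective can decrease without bound over the feasible region.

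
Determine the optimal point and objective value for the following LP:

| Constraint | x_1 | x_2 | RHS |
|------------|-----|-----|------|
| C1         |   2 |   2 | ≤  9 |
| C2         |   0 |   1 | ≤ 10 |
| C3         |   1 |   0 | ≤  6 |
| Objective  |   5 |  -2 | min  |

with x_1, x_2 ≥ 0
Each vertex is the intersection of two constraint boundaries that also satisfies all remaining constraints:
  x_1 = 0 and x_2 = 0 → (0, 0)
  2x_1 + 2x_2 = 9 and x_2 = 0 → (4.5, 0)
  2x_1 + 2x_2 = 9 and x_1 = 0 → (0, 4.5)

Evaluating z = 5x_1 - 2x_2 at each vertex:
  (0, 0): z = 0
  (4.5, 0): z = 22.5
  (0, 4.5): z = -9

The minimum is at (0, 4.5) with z = -9.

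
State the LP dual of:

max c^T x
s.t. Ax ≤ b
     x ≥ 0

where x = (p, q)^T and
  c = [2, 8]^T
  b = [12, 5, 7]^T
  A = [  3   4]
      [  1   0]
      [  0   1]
Minimize: z = 12y1 + 5y2 + 7y3

Subject to:
  C1: -3y1 - y2 ≤ -2
  C2: -4y1 - y3 ≤ -8
  y1, y2, y3 ≥ 0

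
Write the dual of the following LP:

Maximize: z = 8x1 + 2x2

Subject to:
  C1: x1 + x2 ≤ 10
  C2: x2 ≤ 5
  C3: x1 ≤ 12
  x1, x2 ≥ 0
Minimize: z = 10y1 + 5y2 + 12y3

Subject to:
  C1: -y1 - y3 ≤ -8
  C2: -y1 - y2 ≤ -2
  y1, y2, y3 ≥ 0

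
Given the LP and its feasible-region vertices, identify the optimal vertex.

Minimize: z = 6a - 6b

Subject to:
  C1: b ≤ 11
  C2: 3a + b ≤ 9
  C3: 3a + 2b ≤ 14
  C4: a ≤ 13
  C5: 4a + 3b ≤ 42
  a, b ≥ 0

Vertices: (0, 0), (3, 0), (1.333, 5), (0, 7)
Evaluating z = 6a - 6b at each vertex:
  (0, 0): z = 0
  (3, 0): z = 18
  (1.333, 5): z = -22
  (0, 7): z = -42

The smallest value is z = -42, attained at (0, 7).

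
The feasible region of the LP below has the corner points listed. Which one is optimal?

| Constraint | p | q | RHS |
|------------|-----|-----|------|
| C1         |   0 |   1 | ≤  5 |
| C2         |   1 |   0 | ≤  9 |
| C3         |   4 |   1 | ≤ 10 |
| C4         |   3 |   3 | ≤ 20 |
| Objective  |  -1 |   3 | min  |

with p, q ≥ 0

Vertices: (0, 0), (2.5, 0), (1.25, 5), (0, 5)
Evaluating z = -p + 3q at each vertex:
  (0, 0): z = 0
  (2.5, 0): z = -2.5
  (1.25, 5): z = 13.75
  (0, 5): z = 15

The smallest value is z = -2.5, attained at (2.5, 0).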